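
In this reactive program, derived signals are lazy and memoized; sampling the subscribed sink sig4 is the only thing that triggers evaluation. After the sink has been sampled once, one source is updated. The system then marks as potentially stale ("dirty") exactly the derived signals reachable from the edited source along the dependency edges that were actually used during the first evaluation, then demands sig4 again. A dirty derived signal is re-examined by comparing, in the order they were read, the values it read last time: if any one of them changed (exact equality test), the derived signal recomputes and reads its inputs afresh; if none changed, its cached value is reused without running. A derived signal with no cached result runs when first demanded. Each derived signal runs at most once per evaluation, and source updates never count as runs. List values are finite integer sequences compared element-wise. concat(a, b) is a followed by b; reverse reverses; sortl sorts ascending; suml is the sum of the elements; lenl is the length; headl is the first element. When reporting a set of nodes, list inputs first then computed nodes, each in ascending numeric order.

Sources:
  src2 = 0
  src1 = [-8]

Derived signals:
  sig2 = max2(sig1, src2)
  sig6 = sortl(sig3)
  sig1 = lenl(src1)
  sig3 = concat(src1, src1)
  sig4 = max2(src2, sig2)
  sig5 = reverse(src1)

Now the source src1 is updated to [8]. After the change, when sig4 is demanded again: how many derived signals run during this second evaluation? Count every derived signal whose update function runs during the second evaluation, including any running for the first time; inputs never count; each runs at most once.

First demand of the output computes:
  sig1 = lenl([-8]) = 1
  sig2 = max2(1, 0) = 1
  sig4 = max2(0, 1) = 1

After the edit, cleaning proceeds:
  sig1: a read changed (src1 [-8]->[8]) — executes, giving 1 — identical to its old value.
  sig2: dirty, but its reads are unchanged (sig1 unchanged, src2 unchanged); cached 1 stands.
  sig4: dirty, but its reads are unchanged (src2 unchanged, sig2 unchanged); cached 1 stands.

Note the absorption at sig1: it re-runs yet its value is the same, leaving the output's value untouched.

1 derived signals run: sig1.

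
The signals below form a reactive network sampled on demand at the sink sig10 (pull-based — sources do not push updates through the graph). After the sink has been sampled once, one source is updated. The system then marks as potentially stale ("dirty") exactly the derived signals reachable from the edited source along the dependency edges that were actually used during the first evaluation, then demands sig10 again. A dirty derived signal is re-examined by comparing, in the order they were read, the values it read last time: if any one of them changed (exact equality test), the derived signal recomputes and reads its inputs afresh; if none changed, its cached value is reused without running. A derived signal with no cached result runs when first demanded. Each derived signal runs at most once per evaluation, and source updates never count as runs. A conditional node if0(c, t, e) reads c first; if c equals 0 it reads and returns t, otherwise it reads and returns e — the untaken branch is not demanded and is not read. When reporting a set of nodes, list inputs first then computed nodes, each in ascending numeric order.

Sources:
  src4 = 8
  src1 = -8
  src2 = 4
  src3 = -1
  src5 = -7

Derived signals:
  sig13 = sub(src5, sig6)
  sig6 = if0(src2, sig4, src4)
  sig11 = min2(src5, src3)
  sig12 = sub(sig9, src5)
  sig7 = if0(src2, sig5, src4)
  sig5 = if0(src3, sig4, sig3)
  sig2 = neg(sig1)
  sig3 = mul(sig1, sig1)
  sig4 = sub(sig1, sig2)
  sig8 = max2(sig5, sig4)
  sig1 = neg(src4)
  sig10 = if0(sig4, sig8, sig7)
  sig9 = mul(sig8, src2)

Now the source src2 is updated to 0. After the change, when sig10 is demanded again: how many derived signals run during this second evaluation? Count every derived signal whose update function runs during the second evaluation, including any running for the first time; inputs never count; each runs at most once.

Initial pass — values computed on the first demand:
  sig1 = neg(8) = -8
  sig2 = neg(-8) = 8
  sig4 = sub(-8, 8) = -16
  sig7 = if0(src2=4 -> else branch src4) = 8
  sig10 = if0(sig4=-16 -> else branch sig7) = 8

Second demand — change propagation:
  sig3: newly demanded (no cache) — executes and yields 64.
  sig5: newly demanded (no cache) — executes and yields 64.
  sig7: re-runs because src2 4->0; new result 64.
  sig10: re-runs because sig7 8->64; new result 64.

The important point: the flipped condition pulls in fresh nodes; sig3, sig5 run for the first time.

Run set: sig3, sig5, sig7, sig10 (4 run).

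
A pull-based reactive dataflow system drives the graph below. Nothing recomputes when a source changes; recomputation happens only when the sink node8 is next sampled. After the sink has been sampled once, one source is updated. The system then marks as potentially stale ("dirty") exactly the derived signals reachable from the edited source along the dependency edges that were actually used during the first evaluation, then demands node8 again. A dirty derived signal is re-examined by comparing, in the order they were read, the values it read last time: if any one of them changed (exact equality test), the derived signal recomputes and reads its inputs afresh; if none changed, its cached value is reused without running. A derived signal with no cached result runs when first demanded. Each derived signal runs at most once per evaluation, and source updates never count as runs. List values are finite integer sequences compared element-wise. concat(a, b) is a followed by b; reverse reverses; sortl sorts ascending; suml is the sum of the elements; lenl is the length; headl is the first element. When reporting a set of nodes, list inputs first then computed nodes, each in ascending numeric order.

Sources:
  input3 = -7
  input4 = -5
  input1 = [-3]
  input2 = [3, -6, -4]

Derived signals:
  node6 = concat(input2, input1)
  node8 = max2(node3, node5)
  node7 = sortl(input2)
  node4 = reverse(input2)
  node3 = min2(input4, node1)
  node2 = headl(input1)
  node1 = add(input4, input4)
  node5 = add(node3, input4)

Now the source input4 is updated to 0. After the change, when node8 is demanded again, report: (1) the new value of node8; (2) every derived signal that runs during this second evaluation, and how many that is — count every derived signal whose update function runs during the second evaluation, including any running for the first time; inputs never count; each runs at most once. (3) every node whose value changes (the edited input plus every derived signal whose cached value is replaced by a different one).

First evaluation (everything demanded from the output):
  node1 = add(-5, -5) = -10
  node3 = min2(-5, -10) = -10
  node5 = add(-10, -5) = -15
  node8 = max2(-10, -15) = -10

Propagation after the edit:
  node1: runs — input4 -5->0; input4 -5->0; result 0.
  node3: runs — input4 -5->0; node1 -10->0; result 0.
  node5: runs — node3 -10->0; input4 -5->0; result 0.
  node8: runs — node3 -10->0; node5 -15->0; result 0.

New value of node8: 0.
Derived signals that run: node1, node3, node5, node8 — 4 in total.
Values that change: input4, node1, node3, node5, node8.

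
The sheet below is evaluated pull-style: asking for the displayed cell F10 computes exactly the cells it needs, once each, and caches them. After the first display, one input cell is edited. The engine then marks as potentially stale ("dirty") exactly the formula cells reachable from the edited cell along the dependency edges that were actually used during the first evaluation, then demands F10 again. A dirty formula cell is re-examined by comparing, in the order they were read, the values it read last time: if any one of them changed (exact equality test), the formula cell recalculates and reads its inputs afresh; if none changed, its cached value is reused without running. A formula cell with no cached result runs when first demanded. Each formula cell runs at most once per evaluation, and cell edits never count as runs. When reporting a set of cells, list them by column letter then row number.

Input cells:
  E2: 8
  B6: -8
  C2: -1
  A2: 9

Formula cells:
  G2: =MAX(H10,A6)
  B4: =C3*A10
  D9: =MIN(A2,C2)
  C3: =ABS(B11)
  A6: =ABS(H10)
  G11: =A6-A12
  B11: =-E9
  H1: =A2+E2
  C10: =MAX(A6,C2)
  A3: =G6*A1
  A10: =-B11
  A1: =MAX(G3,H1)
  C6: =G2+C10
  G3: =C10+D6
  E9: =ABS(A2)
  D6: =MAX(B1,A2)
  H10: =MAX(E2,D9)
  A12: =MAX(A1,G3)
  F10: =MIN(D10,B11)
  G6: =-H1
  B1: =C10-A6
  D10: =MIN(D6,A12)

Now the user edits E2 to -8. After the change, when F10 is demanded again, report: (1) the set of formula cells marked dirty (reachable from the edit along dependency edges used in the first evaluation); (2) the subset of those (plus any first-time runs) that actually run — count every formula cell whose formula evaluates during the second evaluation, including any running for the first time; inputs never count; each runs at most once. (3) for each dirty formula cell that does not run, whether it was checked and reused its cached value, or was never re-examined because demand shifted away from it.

The edit dirties: A1, A6, A12, B1, C10, D6, D10, F10, G3, H1, H10.
9 formula cells run: A1, A6, A12, B1, C10, D10, G3, H1, H10.
Cache hits after checking: D6, F10.
Note where the cutoff bites: D6 is checked, finds nothing changed, and keeps its cache.

First demand of the output computes:
  D9 = MIN(9, -1) = -1
  E9 = ABS(9) = 9
  B11 = -(9) = -9
  H1 = 9 + 8 = 17
  H10 = MAX(8, -1) = 8
  A6 = ABS(8) = 8
  C10 = MAX(8, -1) = 8
  B1 = 8 - 8 = 0
  D6 = MAX(0, 9) = 9
  G3 = 8 + 9 = 17
  A1 = MAX(17, 17) = 17
  A12 = MAX(17, 17) = 17
  D10 = MIN(9, 17) = 9
  F10 = MIN(9, -9) = -9

After the edit, cleaning proceeds:
  H1: a read changed (E2 8->-8) — executes, giving 1.
  H10: a read changed (E2 8->-8) — executes, giving -1.
  A6: a read changed (H10 8->-1) — executes, giving 1.
  C10: a read changed (A6 8->1) — executes, giving 1.
  B1: a read changed (C10 8->1; A6 8->1) — executes, giving 0 — identical to its old value.
  D6: dirty, but its reads are unchanged (B1 unchanged, A2 unchanged); cached 9 stands.
  G3: a read changed (C10 8->1) — executes, giving 10.
  A1: a read changed (G3 17->10; H1 17->1) — executes, giving 10.
  A12: a read changed (A1 17->10; G3 17->10) — executes, giving 10.
  D10: a read changed (A12 17->10) — executes, giving 9 — identical to its old value.
  F10: dirty, but its reads are unchanged (D10 unchanged, B11 unchanged); cached -9 stands.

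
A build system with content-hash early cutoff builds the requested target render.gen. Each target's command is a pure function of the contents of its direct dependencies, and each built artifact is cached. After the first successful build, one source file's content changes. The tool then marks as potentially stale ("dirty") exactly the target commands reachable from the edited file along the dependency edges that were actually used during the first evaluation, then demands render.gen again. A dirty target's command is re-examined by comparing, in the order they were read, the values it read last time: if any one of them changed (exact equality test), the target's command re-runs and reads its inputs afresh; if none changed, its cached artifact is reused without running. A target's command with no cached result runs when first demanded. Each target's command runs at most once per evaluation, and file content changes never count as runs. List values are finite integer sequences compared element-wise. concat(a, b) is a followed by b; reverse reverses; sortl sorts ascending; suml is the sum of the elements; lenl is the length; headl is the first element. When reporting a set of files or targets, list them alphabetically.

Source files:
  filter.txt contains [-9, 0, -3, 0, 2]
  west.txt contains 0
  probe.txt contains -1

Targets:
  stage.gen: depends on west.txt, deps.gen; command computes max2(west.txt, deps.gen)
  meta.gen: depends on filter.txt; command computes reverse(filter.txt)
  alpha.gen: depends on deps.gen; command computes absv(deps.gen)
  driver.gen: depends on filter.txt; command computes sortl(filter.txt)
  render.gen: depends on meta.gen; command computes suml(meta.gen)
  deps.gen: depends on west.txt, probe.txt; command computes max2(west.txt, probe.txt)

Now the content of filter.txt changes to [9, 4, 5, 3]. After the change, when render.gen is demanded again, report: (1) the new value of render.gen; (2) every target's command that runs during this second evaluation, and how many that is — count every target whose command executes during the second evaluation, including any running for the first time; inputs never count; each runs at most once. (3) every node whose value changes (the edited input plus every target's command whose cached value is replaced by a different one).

New value of render.gen: 21.
Target commands that run: meta.gen, render.gen — 2 in total.
Values that change: filter.txt, meta.gen, render.gen.

First evaluation (everything demanded from the output):
  meta.gen = reverse([-9, 0, -3, 0, 2]) = [2, 0, -3, 0, -9]
  render.gen = suml([2, 0, -3, 0, -9]) = -10

Propagation after the edit:
  meta.gen: runs — filter.txt [-9, 0, -3, 0, 2]->[9, 4, 5, 3]; result [3, 5, 4, 9].
  render.gen: runs — meta.gen [2, 0, -3, 0, -9]->[3, 5, 4, 9]; result 21.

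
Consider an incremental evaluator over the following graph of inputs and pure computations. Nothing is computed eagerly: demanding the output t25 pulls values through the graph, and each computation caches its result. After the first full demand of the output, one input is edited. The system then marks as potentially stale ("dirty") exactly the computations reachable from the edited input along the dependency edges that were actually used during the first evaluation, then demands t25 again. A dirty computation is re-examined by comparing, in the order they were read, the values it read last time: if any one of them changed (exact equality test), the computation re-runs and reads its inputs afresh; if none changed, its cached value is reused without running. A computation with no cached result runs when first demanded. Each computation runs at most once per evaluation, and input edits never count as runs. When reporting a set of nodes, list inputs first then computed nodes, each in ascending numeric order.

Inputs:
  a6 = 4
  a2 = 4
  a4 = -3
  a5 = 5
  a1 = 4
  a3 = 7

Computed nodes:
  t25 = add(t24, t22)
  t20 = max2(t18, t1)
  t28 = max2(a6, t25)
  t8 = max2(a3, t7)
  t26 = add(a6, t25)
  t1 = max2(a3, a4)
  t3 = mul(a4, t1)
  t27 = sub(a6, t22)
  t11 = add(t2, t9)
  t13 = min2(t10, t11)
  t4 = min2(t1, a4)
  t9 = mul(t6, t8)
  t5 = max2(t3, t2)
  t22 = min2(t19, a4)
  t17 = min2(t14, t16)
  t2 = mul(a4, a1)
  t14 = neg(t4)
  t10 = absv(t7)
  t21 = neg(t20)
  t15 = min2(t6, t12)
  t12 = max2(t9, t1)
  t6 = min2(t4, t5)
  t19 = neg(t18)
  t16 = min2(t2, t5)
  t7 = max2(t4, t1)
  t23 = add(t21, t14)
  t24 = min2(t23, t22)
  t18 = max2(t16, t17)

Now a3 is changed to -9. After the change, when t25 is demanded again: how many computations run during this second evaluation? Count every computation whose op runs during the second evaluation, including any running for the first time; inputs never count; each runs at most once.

Run set: t1, t3, t4, t5, t16, t20, t21, t23, t24, t25 (10 run).
The important point: at t14 every value read last time is unchanged, so the dirty flag clears without a run.

Initial pass — values computed on the first demand:
  t1 = max2(7, -3) = 7
  t2 = mul(-3, 4) = -12
  t3 = mul(-3, 7) = -21
  t4 = min2(7, -3) = -3
  t5 = max2(-21, -12) = -12
  t14 = neg(-3) = 3
  t16 = min2(-12, -12) = -12
  t17 = min2(3, -12) = -12
  t18 = max2(-12, -12) = -12
  t19 = neg(-12) = 12
  t20 = max2(-12, 7) = 7
  t21 = neg(7) = -7
  t22 = min2(12, -3) = -3
  t23 = add(-7, 3) = -4
  t24 = min2(-4, -3) = -4
  t25 = add(-4, -3) = -7

Second demand — change propagation:
  t1: re-runs because a3 7->-9; new result -3.
  t3: re-runs because t1 7->-3; new result 9.
  t4: re-runs because t1 7->-3; new result -3 (unchanged).
  t5: re-runs because t3 -21->9; new result 9.
  t14: re-examined; everything it read last time is the same (t4 unchanged) — cache 3 kept, no run.
  t16: re-runs because t5 -12->9; new result -12 (unchanged).
  t17: re-examined; everything it read last time is the same (t14 unchanged, t16 unchanged) — cache -12 kept, no run.
  t18: re-examined; everything it read last time is the same (t16 unchanged, t17 unchanged) — cache -12 kept, no run.
  t19: re-examined; everything it read last time is the same (t18 unchanged) — cache 12 kept, no run.
  t20: re-runs because t1 7->-3; new result -3.
  t21: re-runs because t20 7->-3; new result 3.
  t22: re-examined; everything it read last time is the same (t19 unchanged, a4 unchanged) — cache -3 kept, no run.
  t23: re-runs because t21 -7->3; new result 6.
  t24: re-runs because t23 -4->6; new result -3.
  t25: re-runs because t24 -4->-3; new result -6.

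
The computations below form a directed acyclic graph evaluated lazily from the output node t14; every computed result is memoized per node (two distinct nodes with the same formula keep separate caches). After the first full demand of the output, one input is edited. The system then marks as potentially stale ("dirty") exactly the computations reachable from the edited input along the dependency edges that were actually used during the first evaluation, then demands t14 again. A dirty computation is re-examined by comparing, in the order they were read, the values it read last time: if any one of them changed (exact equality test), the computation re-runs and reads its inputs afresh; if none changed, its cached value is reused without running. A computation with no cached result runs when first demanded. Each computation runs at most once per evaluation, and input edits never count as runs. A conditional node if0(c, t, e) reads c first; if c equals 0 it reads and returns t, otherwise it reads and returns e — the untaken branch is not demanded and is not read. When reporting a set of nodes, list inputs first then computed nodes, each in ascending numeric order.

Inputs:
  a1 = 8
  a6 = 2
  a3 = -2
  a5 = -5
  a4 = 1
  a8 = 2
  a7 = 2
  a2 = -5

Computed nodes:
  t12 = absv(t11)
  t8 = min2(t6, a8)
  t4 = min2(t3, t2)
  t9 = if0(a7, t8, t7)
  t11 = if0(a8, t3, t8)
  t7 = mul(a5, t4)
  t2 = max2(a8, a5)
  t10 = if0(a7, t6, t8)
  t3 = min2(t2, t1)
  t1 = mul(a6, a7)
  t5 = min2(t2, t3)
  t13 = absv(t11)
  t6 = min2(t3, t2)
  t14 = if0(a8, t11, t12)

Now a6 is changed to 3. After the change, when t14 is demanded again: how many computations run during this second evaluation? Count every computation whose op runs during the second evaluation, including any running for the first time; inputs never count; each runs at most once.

2 computations run: t1, t3.
Note the absorption at t3: it re-runs yet its value is the same, leaving the output's value untouched.

First demand of the output computes:
  t1 = mul(2, 2) = 4
  t2 = max2(2, -5) = 2
  t3 = min2(2, 4) = 2
  t6 = min2(2, 2) = 2
  t8 = min2(2, 2) = 2
  t11 = if0(a8=2 -> else branch t8) = 2
  t12 = absv(2) = 2
  t14 = if0(a8=2 -> else branch t12) = 2

After the edit, cleaning proceeds:
  t1: a read changed (a6 2->3) — executes, giving 6.
  t3: a read changed (t1 4->6) — executes, giving 2 — identical to its old value.
  t6: dirty, but its reads are unchanged (t3 unchanged, t2 unchanged); cached 2 stands.
  t8: dirty, but its reads are unchanged (t6 unchanged, a8 unchanged); cached 2 stands.
  t11: dirty, but its reads are unchanged (a8 unchanged, t8 unchanged); cached 2 stands.
  t12: dirty, but its reads are unchanged (t11 unchanged); cached 2 stands.
  t14: dirty, but its reads are unchanged (a8 unchanged, t12 unchanged); cached 2 stands.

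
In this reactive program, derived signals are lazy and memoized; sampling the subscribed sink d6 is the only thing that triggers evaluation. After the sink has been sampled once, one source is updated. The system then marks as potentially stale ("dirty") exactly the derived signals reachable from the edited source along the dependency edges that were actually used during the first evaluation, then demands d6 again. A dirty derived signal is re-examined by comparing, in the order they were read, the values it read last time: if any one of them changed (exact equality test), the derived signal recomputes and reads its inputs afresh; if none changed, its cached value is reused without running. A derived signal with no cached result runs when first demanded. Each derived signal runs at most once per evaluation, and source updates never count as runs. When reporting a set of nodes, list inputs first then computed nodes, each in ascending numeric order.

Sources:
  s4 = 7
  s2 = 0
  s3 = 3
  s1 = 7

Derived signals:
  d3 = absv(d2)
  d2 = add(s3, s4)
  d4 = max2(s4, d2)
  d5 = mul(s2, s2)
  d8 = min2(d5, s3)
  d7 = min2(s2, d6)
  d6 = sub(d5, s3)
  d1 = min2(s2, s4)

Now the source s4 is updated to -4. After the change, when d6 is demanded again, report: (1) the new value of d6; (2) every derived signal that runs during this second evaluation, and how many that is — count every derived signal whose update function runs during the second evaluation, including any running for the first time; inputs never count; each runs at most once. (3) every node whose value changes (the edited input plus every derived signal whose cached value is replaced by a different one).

First demand of the output computes:
  d5 = mul(0, 0) = 0
  d6 = sub(0, 3) = -3

After the edit, cleaning proceeds:
  s4 only reaches undemanded nodes; the second demand re-runs nothing.

Note the shortcut — s4 feeds only undemanded nodes, so no recomputation happens.

Demanding d6 again yields -3.
0 derived signals run: none.
The nodes whose values change: s4.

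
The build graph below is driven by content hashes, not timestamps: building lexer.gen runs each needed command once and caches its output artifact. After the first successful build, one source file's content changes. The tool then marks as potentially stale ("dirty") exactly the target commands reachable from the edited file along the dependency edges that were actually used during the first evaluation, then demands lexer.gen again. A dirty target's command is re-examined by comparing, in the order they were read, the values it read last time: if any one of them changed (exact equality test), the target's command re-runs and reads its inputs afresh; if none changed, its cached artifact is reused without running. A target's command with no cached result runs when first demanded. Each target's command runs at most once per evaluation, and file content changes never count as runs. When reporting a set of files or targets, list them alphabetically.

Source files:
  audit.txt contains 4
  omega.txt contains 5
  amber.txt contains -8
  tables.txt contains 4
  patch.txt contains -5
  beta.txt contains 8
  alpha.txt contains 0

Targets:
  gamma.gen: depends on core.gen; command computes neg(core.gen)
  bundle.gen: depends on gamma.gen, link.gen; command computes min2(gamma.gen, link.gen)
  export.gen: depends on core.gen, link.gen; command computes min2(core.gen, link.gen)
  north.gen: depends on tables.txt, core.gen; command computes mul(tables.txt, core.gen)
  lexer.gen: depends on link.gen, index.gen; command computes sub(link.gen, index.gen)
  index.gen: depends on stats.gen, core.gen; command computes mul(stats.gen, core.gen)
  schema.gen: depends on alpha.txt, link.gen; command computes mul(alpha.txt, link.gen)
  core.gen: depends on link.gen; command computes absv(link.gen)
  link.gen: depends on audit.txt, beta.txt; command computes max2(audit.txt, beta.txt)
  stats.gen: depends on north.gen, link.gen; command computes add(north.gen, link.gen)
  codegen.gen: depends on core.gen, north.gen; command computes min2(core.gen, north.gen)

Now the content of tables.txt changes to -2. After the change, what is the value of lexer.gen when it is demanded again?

lexer.gen now evaluates to 72.

Initial pass — values computed on the first demand:
  link.gen = max2(4, 8) = 8
  core.gen = absv(8) = 8
  north.gen = mul(4, 8) = 32
  stats.gen = add(32, 8) = 40
  index.gen = mul(40, 8) = 320
  lexer.gen = sub(8, 320) = -312

Second demand — change propagation:
  north.gen: re-runs because tables.txt 4->-2; new result -16.
  stats.gen: re-runs because north.gen 32->-16; new result -8.
  index.gen: re-runs because stats.gen 40->-8; new result -64.
  lexer.gen: re-runs because index.gen 320->-64; new result 72.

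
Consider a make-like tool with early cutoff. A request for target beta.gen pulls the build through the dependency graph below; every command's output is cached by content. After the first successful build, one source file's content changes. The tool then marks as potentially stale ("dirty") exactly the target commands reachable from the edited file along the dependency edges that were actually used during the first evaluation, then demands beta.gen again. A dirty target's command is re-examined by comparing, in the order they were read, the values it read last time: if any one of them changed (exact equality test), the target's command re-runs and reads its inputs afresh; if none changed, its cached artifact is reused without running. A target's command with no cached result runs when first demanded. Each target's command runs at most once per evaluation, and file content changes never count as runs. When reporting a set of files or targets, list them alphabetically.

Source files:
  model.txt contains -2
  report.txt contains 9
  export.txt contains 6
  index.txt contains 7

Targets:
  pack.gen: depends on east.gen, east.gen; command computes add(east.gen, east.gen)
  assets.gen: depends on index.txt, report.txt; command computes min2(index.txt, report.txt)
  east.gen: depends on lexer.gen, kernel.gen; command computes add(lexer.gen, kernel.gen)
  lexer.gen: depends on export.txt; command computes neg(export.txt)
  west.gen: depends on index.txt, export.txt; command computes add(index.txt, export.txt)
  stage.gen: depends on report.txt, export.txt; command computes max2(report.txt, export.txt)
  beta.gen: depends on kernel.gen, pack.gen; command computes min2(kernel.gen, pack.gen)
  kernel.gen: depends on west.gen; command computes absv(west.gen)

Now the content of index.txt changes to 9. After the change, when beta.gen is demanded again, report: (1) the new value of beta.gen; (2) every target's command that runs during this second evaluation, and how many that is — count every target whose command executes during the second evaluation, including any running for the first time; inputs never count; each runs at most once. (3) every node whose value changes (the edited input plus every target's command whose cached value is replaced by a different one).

Demanding beta.gen again yields 15.
5 target commands run: beta.gen, east.gen, kernel.gen, pack.gen, west.gen.
The nodes whose values change: beta.gen, east.gen, index.txt, kernel.gen, pack.gen, west.gen.

First demand of the output computes:
  lexer.gen = neg(6) = -6
  west.gen = add(7, 6) = 13
  kernel.gen = absv(13) = 13
  east.gen = add(-6, 13) = 7
  pack.gen = add(7, 7) = 14
  beta.gen = min2(13, 14) = 13

After the edit, cleaning proceeds:
  west.gen: a read changed (index.txt 7->9) — executes, giving 15.
  kernel.gen: a read changed (west.gen 13->15) — executes, giving 15.
  east.gen: a read changed (kernel.gen 13->15) — executes, giving 9.
  pack.gen: a read changed (east.gen 7->9; east.gen 7->9) — executes, giving 18.
  beta.gen: a read changed (kernel.gen 13->15; pack.gen 14->18) — executes, giving 15.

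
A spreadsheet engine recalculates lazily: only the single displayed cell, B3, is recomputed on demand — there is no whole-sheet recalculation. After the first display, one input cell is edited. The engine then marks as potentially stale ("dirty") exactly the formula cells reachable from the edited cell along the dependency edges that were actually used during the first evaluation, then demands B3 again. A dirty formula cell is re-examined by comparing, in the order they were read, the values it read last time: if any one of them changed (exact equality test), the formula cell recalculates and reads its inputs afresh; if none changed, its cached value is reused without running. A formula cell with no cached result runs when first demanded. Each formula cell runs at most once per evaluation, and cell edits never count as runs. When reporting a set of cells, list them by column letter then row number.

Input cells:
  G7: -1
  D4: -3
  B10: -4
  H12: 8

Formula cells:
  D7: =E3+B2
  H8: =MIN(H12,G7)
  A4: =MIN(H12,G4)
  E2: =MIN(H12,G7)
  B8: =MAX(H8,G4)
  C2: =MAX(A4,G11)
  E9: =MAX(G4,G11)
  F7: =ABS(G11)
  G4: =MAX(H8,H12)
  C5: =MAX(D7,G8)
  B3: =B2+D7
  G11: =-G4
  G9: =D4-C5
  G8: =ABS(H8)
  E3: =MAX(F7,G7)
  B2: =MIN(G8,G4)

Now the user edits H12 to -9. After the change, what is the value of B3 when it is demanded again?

First evaluation (everything demanded from the output):
  H8 = MIN(8, -1) = -1
  G4 = MAX(-1, 8) = 8
  G8 = ABS(-1) = 1
  B2 = MIN(1, 8) = 1
  G11 = -(8) = -8
  F7 = ABS(-8) = 8
  E3 = MAX(8, -1) = 8
  D7 = 8 + 1 = 9
  B3 = 1 + 9 = 10

Propagation after the edit:
  H8: runs — H12 8->-9; result -9.
  G4: runs — H8 -1->-9; H12 8->-9; result -9.
  G8: runs — H8 -1->-9; result 9.
  B2: runs — G8 1->9; G4 8->-9; result -9.
  G11: runs — G4 8->-9; result 9.
  F7: runs — G11 -8->9; result 9.
  E3: runs — F7 8->9; result 9.
  D7: runs — E3 8->9; B2 1->-9; result 0.
  B3: runs — B2 1->-9; D7 9->0; result -9.

New value of B3: -9.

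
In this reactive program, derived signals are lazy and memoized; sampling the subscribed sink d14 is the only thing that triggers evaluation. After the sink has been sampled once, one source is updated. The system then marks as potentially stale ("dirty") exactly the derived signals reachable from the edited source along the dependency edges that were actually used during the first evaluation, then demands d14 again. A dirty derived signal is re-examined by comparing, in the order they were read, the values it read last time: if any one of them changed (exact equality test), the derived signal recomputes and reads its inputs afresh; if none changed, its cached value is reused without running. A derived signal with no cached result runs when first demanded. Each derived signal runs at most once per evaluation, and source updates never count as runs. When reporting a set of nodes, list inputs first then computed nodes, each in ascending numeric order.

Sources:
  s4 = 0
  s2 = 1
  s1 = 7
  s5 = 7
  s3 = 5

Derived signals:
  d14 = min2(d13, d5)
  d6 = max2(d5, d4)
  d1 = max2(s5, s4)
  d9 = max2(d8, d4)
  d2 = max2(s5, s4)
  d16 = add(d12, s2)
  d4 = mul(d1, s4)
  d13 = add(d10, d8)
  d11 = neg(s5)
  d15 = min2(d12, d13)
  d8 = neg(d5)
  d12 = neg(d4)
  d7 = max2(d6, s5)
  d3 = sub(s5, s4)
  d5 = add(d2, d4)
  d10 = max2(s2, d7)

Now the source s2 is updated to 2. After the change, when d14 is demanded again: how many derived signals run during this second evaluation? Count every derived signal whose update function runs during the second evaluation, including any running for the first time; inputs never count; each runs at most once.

First demand of the output computes:
  d1 = max2(7, 0) = 7
  d2 = max2(7, 0) = 7
  d4 = mul(7, 0) = 0
  d5 = add(7, 0) = 7
  d6 = max2(7, 0) = 7
  d7 = max2(7, 7) = 7
  d8 = neg(7) = -7
  d10 = max2(1, 7) = 7
  d13 = add(7, -7) = 0
  d14 = min2(0, 7) = 0

After the edit, cleaning proceeds:
  d10: a read changed (s2 1->2) — executes, giving 7 — identical to its old value.
  d13: dirty, but its reads are unchanged (d10 unchanged, d8 unchanged); cached 0 stands.
  d14: dirty, but its reads are unchanged (d13 unchanged, d5 unchanged); cached 0 stands.

Note the absorption at d10: it re-runs yet its value is the same, leaving the output's value untouched.

1 derived signals run: d10.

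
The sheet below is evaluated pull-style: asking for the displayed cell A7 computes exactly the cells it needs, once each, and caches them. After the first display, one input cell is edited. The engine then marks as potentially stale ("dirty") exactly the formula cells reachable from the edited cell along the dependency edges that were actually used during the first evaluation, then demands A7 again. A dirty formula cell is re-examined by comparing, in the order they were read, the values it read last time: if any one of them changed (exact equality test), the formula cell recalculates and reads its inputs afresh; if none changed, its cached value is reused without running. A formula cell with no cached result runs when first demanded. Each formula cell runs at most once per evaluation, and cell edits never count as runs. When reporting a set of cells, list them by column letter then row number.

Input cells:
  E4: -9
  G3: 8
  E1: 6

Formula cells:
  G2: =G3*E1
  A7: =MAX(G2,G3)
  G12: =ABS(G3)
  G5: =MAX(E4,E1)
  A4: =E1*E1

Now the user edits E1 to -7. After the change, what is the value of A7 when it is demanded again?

First demand of the output computes:
  G2 = 8 * 6 = 48
  A7 = MAX(48, 8) = 48

After the edit, cleaning proceeds:
  G2: a read changed (E1 6->-7) — executes, giving -56.
  A7: a read changed (G2 48->-56) — executes, giving 8.

Demanding A7 again yields 8.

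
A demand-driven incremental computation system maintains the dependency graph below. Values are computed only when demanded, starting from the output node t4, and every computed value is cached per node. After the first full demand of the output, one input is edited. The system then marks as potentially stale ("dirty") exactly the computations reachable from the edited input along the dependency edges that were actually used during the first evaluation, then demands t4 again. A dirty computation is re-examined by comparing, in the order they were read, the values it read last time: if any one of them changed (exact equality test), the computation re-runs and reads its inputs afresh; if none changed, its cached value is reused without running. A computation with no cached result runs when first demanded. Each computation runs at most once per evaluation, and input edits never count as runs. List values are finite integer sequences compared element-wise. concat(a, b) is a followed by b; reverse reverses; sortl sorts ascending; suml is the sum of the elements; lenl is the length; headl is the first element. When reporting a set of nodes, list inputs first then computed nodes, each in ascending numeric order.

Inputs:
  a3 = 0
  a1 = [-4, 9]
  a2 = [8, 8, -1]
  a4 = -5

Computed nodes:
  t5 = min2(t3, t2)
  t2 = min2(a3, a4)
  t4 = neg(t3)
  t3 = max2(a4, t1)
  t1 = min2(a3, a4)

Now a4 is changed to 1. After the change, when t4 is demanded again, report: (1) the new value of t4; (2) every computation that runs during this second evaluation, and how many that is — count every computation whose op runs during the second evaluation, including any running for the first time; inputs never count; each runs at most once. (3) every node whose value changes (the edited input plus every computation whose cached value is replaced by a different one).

First evaluation (everything demanded from the output):
  t1 = min2(0, -5) = -5
  t3 = max2(-5, -5) = -5
  t4 = neg(-5) = 5

Propagation after the edit:
  t1: runs — a4 -5->1; result 0.
  t3: runs — a4 -5->1; t1 -5->0; result 1.
  t4: runs — t3 -5->1; result -1.

New value of t4: -1.
Computations that run: t1, t3, t4 — 3 in total.
Values that change: a4, t1, t3, t4.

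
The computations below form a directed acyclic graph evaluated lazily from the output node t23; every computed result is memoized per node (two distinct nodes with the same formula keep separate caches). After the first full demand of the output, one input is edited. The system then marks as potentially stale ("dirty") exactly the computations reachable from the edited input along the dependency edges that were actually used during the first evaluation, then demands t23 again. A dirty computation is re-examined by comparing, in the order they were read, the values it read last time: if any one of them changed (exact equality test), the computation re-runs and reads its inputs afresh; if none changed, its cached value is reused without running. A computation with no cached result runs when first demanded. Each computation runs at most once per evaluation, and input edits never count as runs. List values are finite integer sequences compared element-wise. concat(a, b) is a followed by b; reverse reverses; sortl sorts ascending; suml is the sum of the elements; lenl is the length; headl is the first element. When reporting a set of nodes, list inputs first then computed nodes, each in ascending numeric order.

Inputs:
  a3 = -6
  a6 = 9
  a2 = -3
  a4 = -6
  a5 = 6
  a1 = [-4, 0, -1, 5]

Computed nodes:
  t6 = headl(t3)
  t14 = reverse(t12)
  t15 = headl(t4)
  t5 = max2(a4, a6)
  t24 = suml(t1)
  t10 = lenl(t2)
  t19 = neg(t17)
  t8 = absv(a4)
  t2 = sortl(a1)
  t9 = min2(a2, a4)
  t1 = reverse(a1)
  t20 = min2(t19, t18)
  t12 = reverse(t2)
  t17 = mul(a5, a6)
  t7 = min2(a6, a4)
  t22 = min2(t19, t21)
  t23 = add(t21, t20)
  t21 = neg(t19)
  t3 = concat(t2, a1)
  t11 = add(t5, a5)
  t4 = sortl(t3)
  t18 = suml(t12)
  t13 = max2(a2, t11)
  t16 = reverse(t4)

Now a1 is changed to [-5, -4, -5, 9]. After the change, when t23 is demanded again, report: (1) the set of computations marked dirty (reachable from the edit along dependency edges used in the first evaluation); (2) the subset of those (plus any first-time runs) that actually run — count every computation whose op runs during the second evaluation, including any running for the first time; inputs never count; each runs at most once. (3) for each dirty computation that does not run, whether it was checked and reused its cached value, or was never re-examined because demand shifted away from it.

First demand of the output computes:
  t2 = sortl([-4, 0, -1, 5]) = [-4, -1, 0, 5]
  t12 = reverse([-4, -1, 0, 5]) = [5, 0, -1, -4]
  t17 = mul(6, 9) = 54
  t18 = suml([5, 0, -1, -4]) = 0
  t19 = neg(54) = -54
  t20 = min2(-54, 0) = -54
  t21 = neg(-54) = 54
  t23 = add(54, -54) = 0

After the edit, cleaning proceeds:
  t2: a read changed (a1 [-4, 0, -1, 5]->[-5, -4, -5, 9]) — executes, giving [-5, -5, -4, 9].
  t12: a read changed (t2 [-4, -1, 0, 5]->[-5, -5, -4, 9]) — executes, giving [9, -4, -5, -5].
  t18: a read changed (t12 [5, 0, -1, -4]->[9, -4, -5, -5]) — executes, giving -5.
  t20: a read changed (t18 0->-5) — executes, giving -54 — identical to its old value.
  t23: dirty, but its reads are unchanged (t21 unchanged, t20 unchanged); cached 0 stands.

Note the absorption at t20: it re-runs yet its value is the same, leaving the output's value untouched.

The edit dirties: t2, t12, t18, t20, t23.
4 computations run: t2, t12, t18, t20.
Cache hits after checking: t23.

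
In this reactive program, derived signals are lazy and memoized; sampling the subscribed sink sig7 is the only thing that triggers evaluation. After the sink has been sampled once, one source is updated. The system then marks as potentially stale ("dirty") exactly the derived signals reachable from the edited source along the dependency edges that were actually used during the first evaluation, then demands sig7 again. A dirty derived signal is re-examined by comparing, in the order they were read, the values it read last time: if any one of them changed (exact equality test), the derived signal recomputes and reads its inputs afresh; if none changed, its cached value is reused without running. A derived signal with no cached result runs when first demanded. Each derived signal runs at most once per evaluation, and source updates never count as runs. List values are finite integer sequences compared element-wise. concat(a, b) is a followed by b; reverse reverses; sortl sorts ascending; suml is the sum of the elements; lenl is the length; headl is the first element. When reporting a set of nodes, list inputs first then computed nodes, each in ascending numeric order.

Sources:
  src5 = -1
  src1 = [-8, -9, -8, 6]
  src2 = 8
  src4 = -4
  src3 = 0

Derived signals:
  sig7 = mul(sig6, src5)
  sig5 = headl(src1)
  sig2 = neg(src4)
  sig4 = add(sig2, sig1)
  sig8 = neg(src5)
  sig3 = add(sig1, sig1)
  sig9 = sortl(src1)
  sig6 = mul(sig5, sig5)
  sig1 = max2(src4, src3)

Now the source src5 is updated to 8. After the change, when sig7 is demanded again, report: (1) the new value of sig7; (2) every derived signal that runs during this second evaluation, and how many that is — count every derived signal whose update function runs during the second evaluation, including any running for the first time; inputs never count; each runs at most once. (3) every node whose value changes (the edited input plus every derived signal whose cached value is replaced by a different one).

First demand of the output computes:
  sig5 = headl([-8, -9, -8, 6]) = -8
  sig6 = mul(-8, -8) = 64
  sig7 = mul(64, -1) = -64

After the edit, cleaning proceeds:
  sig7: a read changed (src5 -1->8) — executes, giving 512.

Demanding sig7 again yields 512.
1 derived signals run: sig7.
The nodes whose values change: src5, sig7.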